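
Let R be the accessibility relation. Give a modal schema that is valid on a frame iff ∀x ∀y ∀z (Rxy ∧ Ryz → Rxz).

The condition is transitivity. The 4 schema □q → □□q defines it.
Suppose □q→□□q is valid. Take Rxy, Ryz and set V(q)={w : Rxw}. Then □q at x, so □□q at x, so □q at y, so q at z, i.e. Rxz.

□q → □□q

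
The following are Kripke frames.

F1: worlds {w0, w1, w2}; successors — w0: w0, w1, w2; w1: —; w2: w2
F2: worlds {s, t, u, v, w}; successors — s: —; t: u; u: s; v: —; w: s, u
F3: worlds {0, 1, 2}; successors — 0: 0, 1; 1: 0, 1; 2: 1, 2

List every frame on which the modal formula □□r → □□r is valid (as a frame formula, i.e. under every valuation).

Frame correspondent (Sahlqvist): ∀x ∀z (xR²z → ∃w (xR²w ∧ z = w)) — i.e. a generalized confluence (Geach) condition.
F1: satisfies the condition.
F2: satisfies the condition.
F3: satisfies the condition.
Valid on: F1, F2, F3.

F1, F2, F3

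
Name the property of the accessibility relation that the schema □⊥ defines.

□⊥ is valid iff no world has any successor (otherwise □⊥ fails at any world with one).

emptiness of R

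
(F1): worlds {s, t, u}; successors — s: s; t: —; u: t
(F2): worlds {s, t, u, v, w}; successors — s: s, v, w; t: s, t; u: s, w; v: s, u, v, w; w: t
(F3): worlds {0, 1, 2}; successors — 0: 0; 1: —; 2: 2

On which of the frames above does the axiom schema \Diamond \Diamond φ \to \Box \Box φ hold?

Frame correspondent (Sahlqvist): \forall x \forall y \forall z ((x R^2 y \wedge x R^2 z) \to \exists w (y = w \wedge z = w)) — i.e. a generalized confluence (Geach) condition.
(F1): satisfies the condition.
(F2): fails — sR²s, sR²t but s ≠ t.
(F3): satisfies the condition.

(F1), (F3)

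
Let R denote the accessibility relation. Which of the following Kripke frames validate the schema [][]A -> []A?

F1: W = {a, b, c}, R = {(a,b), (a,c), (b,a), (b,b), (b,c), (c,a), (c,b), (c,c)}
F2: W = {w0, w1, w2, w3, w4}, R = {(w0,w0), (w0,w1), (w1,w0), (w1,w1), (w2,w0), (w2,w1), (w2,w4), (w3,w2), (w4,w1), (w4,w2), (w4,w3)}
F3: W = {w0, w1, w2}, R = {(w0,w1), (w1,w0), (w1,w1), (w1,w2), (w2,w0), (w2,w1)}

F1, F3

Frame correspondent (Sahlqvist): forall x forall y (Rxy -> exists z (Rxz & Rzy)) — i.e. density.
F1: ✓.
F2: fails — Rw2w4 but no z with Rw2z and Rzw4.
F3: ✓.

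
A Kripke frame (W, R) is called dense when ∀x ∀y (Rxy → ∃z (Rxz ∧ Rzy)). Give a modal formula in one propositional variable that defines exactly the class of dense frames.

The condition is density. The C4 schema □□r → □r defines it.

□□r → □r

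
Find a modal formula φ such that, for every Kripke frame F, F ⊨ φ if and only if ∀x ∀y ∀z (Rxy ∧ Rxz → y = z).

◇ψ → □ψ

A defining formula is ◇ψ → □ψ (the CD axiom).
Suppose ◇ψ→□ψ is valid. Take Rxy, Rxz and set V(ψ)={y}. Then ◇ψ at x, so □ψ at x, so ψ at z, i.e. z=y.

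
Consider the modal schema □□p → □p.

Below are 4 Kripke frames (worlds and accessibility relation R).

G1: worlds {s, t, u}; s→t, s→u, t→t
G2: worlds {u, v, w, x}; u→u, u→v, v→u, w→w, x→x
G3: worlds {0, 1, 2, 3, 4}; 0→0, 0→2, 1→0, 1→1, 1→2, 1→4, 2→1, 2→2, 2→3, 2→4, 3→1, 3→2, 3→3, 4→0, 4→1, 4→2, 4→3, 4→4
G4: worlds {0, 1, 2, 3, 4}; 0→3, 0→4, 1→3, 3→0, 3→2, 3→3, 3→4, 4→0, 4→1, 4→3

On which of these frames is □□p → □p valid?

G2, G3

This is the axiom for density; its first-order frame correspondent is ∀x ∀y (Rxy → ∃z (Rxz ∧ Rzy)).
G1: fails — Rsu but no z with Rsz and Rzu.
G2: satisfies the condition.
G3: satisfies the condition.
G4: fails — R41 but no z with R4z and Rz1.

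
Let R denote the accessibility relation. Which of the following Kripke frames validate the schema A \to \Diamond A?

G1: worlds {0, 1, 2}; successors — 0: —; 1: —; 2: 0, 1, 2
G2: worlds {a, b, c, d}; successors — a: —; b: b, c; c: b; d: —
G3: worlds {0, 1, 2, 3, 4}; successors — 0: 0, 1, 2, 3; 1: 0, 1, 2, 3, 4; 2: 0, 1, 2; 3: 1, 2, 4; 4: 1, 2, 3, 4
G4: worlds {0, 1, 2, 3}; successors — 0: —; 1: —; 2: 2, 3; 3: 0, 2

Frame correspondent (Sahlqvist): \forall x Rxx — i.e. reflexivity.
G1: fails — world 0 does not see itself.
G2: fails — world a does not see itself.
G3: fails — world 3 does not see itself.
G4: fails — world 0 does not see itself.

none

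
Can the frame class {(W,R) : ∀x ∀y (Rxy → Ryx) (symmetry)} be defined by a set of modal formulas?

Yes — defined by p → □◇p

The condition is symmetry. A defining modal formula is p → □◇p.
Suppose p→□◇p is valid. Take Rxy and set V(p)={x}. Then p at x, so □◇p at x, so ◇p at y, so some z with Ryz has p; z=x, i.e. Ryx.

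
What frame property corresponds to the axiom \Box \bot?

emptiness of R: \forall x \forall y \neg Rxy

□⊥ is valid iff no world has any successor (otherwise □⊥ fails at any world with one).
Conversely, any frame satisfying \forall x \forall y \neg Rxy validates the schema.
Frame condition: \forall x \forall y \neg Rxy.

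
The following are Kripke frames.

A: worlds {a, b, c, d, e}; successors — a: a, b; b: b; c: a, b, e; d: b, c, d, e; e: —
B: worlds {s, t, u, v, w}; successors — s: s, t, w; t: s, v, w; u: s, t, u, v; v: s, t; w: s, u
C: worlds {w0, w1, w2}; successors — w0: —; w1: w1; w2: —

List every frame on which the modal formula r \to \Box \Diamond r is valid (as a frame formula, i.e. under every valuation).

C

This is the axiom for symmetry; its first-order frame correspondent is \forall x \forall y (Rxy \to Ryx).
A: fails — Rdc but not Rcd.
B: fails — Ruv but not Rvu.
C: holds.
Valid on: C.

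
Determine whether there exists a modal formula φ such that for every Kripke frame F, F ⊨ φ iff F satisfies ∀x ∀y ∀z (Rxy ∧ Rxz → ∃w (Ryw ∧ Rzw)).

Yes, by ◇□p → □◇p

Yes: it is convergence, defined by the .2 schema ◇□p → □◇p.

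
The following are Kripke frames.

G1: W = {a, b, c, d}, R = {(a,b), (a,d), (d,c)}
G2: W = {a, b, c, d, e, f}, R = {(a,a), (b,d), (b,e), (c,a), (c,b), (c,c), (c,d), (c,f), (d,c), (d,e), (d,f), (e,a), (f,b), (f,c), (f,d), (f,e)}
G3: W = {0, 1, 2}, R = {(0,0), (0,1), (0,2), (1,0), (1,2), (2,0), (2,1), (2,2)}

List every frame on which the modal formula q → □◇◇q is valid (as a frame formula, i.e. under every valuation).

This is the axiom for a generalized confluence (Geach) condition; its first-order frame correspondent is ∀x ∀z (xRz → ∃w (x = w ∧ zR²w)).
G1: fails — aRb but no w with a=w and bR²w.
G2: fails — bRe but no w with b=w and eR²w.
G3: condition met.
Valid on: G3.

G3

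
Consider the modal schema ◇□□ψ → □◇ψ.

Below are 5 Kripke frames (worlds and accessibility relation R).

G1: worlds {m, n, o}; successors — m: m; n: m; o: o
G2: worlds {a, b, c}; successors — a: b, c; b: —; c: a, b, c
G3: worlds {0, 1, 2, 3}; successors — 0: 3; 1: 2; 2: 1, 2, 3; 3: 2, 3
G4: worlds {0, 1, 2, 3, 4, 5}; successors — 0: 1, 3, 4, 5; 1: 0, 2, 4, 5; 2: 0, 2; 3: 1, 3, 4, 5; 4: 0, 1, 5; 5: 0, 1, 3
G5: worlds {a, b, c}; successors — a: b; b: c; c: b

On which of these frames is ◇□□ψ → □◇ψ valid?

G1, G3, G4

The schema corresponds to a generalized confluence (Geach) condition: ∀x ∀y ∀z ((xRy ∧ xRz) → ∃w (yR²w ∧ zRw)).
G1: ✓.
G2: fails — aRb, aRb but no w with bR²w and bRw.
G3: ✓.
G4: ✓.
G5: fails — aRb, aRb but no w with bR²w and bRw.
Valid on: G1, G3, G4.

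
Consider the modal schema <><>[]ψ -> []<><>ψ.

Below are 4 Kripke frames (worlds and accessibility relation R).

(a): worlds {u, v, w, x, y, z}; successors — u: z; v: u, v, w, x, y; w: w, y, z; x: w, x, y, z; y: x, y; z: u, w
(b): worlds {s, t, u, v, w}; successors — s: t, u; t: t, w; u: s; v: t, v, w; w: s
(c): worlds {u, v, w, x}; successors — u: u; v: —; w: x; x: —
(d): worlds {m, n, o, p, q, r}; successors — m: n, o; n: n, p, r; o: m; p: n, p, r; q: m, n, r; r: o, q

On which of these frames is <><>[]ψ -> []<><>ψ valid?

(c)

The schema corresponds to a generalized confluence (Geach) condition: forall x forall y forall z ((x R^2 y & xRz) -> exists w (yRw & z R^2 w)).
(a): fails — vR²u, vRu but no t with uRt and uR²t.
(b): fails — sR²w, sRu but no w* with wRw* and uR²w*.
(c): ✓.
(d): fails — nR²o, nRn but no w with oRw and nR²w.
Valid on: (c).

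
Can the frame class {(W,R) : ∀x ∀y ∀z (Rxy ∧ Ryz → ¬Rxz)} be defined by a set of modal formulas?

Any modally definable frame class is closed under surjective bounded morphisms.
The 7-cycle (worlds 0,1,2,3,4,5,6 with 0→1→2→3→4→5→6→0) is intransitive. Mapping every world to a single reflexive point • is a surjective bounded morphism; the reflexive point is not intransitive (R••∧R•• but R••).
So no modal formula (or set of formulas) defines exactly the intransitive frames.

No — not modally definable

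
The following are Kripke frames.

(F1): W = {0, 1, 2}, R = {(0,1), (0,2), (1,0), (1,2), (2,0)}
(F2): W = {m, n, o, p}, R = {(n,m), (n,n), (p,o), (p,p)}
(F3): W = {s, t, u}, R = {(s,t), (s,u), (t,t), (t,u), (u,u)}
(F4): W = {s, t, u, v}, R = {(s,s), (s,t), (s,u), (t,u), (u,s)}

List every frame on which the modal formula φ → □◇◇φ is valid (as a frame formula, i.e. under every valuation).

Frame correspondent (Sahlqvist): ∀x ∀z (xRz → ∃w (x = w ∧ zR²w)) — i.e. a generalized confluence (Geach) condition.
(F1): fails — 0R2 but no w with 0=w and 2R²w.
(F2): fails — nRm but no w with n=w and mR²w.
(F3): fails — sRt but no w with s=w and tR²w.
(F4): satisfies the condition.

(F4)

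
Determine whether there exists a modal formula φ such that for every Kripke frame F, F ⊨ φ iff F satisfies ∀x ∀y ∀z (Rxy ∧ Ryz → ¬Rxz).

Not definable by any modal formula

If a class were modally definable it would be closed under surjective bounded morphisms (Goldblatt–Thomason).
The 7-cycle (worlds w0,w1,w2,w3,w4,w5,w6 with w0→w1→w2→w3→w4→w5→w6→w0) is intransitive. Mapping every world to a single reflexive point • is a surjective bounded morphism; the reflexive point is not intransitive (R••∧R•• but R••).
So no modal formula (or set of formulas) defines exactly the intransitive frames.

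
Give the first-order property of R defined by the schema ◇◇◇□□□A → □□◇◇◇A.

∀x ∀y ∀z ((xR³y ∧ xR²z) → ∃w (yR³w ∧ zR³w))

This is a Sahlqvist (Geach-type) schema ◇^3□^3A → □^2◇^3A.
Minimal-valuation argument: fix x; take any y with xR^3y and any z with xR^2z. Set V(A) to the set of worlds R-reachable from y in exactly 3 steps. Then □^3A holds at y, so the antecedent holds at x; validity forces ◇^3A at z, giving a w with zR^3w and yR^3w.
First-order correspondent: ∀x ∀y ∀z ((xR³y ∧ xR²z) → ∃w (yR³w ∧ zR³w)).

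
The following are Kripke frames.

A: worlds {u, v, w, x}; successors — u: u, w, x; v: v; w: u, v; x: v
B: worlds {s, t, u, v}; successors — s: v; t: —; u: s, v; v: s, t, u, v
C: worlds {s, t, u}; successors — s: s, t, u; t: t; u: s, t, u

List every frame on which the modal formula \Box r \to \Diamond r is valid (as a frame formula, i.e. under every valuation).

A, C

The schema corresponds to seriality: \forall x \exists y Rxy.
A: ✓.
B: fails — world t has no successor.
C: ✓.
Valid on: A, C.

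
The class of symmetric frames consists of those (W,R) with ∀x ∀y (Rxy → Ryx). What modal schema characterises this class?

ψ → □◇ψ

A defining formula is ψ → □◇ψ (the B axiom).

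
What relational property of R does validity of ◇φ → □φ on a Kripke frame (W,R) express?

Suppose ◇φ→□φ is valid. Take Rxy, Rxz and set V(φ)={y}. Then ◇φ at x, so □φ at x, so φ at z, i.e. z=y.

partial functionality: ∀x ∀y ∀z (Rxy ∧ Rxz → y = z)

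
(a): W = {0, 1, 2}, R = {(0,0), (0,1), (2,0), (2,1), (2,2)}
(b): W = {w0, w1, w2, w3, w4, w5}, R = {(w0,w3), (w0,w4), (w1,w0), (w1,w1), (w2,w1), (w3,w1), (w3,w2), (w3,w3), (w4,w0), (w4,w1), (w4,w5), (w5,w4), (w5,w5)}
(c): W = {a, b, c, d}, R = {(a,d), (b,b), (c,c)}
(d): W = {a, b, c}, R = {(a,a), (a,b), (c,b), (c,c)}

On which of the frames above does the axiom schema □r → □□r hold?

The schema corresponds to transitivity: ∀x ∀y ∀z (Rxy ∧ Ryz → Rxz).
(a): condition met.
(b): fails — Rw1w0 and Rw0w4 but not Rw1w4.
(c): condition met.
(d): condition met.

(a), (c), (d)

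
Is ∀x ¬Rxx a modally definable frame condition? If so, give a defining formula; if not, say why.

Not definable by any modal formula

Any modally definable frame class is closed under surjective bounded morphisms.
The 3-cycle (worlds s,t,u with s→t→u→s) is irreflexive, and the map sending every world to a single reflexive point • is a surjective bounded morphism (forth: every edge maps to (•,•); back: every world has a successor). So any modal formula valid on the 3-cycle is also valid on the reflexive point, which is not irreflexive.
Hence irreflexivity is not modally definable.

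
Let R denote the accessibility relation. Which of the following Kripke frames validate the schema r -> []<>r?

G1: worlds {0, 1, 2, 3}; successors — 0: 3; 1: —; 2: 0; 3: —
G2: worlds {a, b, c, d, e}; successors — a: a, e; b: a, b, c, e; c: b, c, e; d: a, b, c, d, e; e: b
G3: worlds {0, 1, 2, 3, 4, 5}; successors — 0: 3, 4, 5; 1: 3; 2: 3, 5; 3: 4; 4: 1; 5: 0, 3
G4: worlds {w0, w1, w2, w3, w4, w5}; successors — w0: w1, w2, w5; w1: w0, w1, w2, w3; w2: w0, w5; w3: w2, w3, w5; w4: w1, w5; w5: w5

Frame correspondent (Sahlqvist): forall x forall y (Rxy -> Ryx) — i.e. symmetry.
G1: fails — R20 but not R02.
G2: fails — Rdc but not Rcd.
G3: fails — R34 but not R43.
G4: fails — Rw1w2 but not Rw2w1.
Valid on no frame.

none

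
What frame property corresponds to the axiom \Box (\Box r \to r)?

Suppose □(□r→r) is valid. Take Rxy and set V(r)={w : Ryw}. Then at y, □r holds; since □(□r→r) at x, □r→r at y, so r at y, i.e. Ryy.
Conversely, any frame satisfying \forall x \forall y (Rxy \to Ryy) validates the schema.
So the correspondent is shift-reflexivity.

shift-reflexivity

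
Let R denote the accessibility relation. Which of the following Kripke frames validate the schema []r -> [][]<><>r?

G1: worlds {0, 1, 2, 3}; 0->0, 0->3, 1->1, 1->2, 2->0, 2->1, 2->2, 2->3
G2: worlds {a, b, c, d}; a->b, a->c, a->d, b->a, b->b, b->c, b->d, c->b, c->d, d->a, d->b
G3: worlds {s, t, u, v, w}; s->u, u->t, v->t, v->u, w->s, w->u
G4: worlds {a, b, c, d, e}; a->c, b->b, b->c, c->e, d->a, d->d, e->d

Frame correspondent (Sahlqvist): forall x forall z (x R^2 z -> exists w (xRw & z R^2 w)) — i.e. a generalized confluence (Geach) condition.
G1: fails — 0R²3 but no w with 0Rw and 3R²w.
G2: condition met.
G3: fails — sR²t but no w* with sRw* and tR²w*.
G4: fails — aR²e but no w with aRw and eR²w.
Valid on: G2.

G2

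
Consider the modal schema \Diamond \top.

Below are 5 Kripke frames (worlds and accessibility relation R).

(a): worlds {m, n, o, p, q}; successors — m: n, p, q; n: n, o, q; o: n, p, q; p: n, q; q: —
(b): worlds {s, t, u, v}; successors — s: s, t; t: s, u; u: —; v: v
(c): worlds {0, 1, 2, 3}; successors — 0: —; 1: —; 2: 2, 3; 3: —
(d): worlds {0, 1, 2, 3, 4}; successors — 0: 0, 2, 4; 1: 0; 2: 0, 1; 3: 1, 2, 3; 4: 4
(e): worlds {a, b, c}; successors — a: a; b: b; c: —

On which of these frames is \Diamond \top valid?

(d)

Frame correspondent (Sahlqvist): \forall x \exists y Rxy — i.e. seriality.
(a): fails — world q has no successor.
(b): fails — world u has no successor.
(c): fails — world 0 has no successor.
(d): satisfies the condition.
(e): fails — world c has no successor.
Valid on: (d).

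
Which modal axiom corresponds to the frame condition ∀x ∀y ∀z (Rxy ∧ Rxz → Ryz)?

◇p → □◇p

The condition is the Euclidean property. The 5 schema ◇p → □◇p defines it.
Suppose ◇p→□◇p is valid. Take Rxy, Rxz and set V(p)={y}. Then ◇p at x, so □◇p at x, so ◇p at z, so some w with Rzw has p; w=y, i.e. Rzy. By symmetry of the argument, Ryz.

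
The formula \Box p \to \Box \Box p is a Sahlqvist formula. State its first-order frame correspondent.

Suppose □p→□□p is valid. Take Rxy, Ryz and set V(p)={w : Rxw}. Then □p at x, so □□p at x, so □p at y, so p at z, i.e. Rxz.

Transitivity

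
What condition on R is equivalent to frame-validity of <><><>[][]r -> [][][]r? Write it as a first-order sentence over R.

forall x forall y forall z ((x R^3 y & x R^3 z) -> exists w (y R^2 w & z = w))

This is a Sahlqvist (Geach-type) schema ◇^3□^2r → □^3◇^0r.
First-order correspondent: forall x forall y forall z ((x R^3 y & x R^3 z) -> exists w (y R^2 w & z = w)).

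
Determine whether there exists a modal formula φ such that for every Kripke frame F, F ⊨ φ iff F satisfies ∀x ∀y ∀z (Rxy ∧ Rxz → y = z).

Yes — defined by ◇r → □r

The condition is partial functionality. A defining modal formula is ◇r → □r.
Suppose ◇r→□r is valid. Take Rxy, Rxz and set V(r)={y}. Then ◇r at x, so □r at x, so r at z, i.e. z=y.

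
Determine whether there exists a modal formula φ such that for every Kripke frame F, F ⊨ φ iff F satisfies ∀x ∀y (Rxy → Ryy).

Definable; □(□q → q) defines it

Yes: it is shift-reflexivity, defined by the T□ schema □(□q → q).
Suppose □(□q→q) is valid. Take Rxy and set V(q)={w : Ryw}. Then at y, □q holds; since □(□q→q) at x, □q→q at y, so q at y, i.e. Ryy.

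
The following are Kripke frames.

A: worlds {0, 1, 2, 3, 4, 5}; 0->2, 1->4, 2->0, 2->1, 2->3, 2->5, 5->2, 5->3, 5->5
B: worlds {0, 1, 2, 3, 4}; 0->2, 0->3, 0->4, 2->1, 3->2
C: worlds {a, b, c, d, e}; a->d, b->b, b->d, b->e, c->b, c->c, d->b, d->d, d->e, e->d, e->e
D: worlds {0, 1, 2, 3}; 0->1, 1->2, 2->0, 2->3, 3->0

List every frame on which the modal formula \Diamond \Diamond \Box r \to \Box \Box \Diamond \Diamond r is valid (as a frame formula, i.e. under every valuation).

C

This is the axiom for a generalized confluence (Geach) condition; its first-order frame correspondent is \forall x \forall y \forall z ((x R^2 y \wedge x R^2 z) \to \exists w (yRw \wedge z R^2 w)).
A: fails — 0R²0, 0R²0 but no w with 0Rw and 0R²w.
B: fails — 0R²1, 0R²1 but no w with 1Rw and 1R²w.
C: holds.
D: fails — 1R²0, 1R²0 but no w with 0Rw and 0R²w.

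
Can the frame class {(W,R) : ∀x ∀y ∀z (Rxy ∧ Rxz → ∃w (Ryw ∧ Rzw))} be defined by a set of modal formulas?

Yes: it is convergence, defined by the .2 schema ◇□r → □◇r.
Suppose ◇□r→□◇r is valid. Take Rxy, Rxz and set V(r)={w : Ryw}. Then □r at y so ◇□r at x, so □◇r at x, so ◇r at z, giving w with Rzw and Ryw.

Yes — defined by ◇□r → □◇r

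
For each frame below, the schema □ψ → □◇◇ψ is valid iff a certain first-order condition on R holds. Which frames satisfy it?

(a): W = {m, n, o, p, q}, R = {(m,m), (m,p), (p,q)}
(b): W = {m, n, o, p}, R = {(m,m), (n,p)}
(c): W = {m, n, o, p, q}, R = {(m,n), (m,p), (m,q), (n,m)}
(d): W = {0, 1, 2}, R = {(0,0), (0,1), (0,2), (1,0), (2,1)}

(d)

Frame correspondent (Sahlqvist): ∀x ∀z (xRz → ∃w (xRw ∧ zR²w)) — i.e. a generalized confluence (Geach) condition.
(a): fails — mRp but no w with mRw and pR²w.
(b): fails — nRp but no w with nRw and pR²w.
(c): fails — mRp but no w with mRw and pR²w.
(d): holds.
Valid on: (d).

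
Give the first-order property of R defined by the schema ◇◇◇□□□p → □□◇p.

This is a Sahlqvist (Geach-type) schema ◇^3□^3p → □^2◇^1p.
First-order correspondent: ∀x ∀y ∀z ((xR³y ∧ xR²z) → ∃w (yR³w ∧ zRw)).

∀x ∀y ∀z ((xR³y ∧ xR²z) → ∃w (yR³w ∧ zRw))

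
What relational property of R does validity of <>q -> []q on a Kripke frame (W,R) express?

Suppose ◇q→□q is valid. Take Rxy, Rxz and set V(q)={y}. Then ◇q at x, so □q at x, so q at z, i.e. z=y.
Conversely, on a frame with partial functionality the schema holds at every world under every valuation.
Frame condition: forall x forall y forall z (Rxy & Rxz -> y = z).

Partial functionality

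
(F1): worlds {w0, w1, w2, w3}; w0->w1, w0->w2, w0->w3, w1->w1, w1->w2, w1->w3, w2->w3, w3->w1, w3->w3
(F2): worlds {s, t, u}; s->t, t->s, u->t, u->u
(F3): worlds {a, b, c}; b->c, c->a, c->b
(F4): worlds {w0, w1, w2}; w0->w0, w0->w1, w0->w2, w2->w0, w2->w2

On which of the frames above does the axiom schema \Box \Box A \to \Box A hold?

The schema corresponds to density: \forall x \forall y (Rxy \to \exists z (Rxz \wedge Rzy)).
(F1): condition met.
(F2): fails — Rts but no z with Rtz and Rzs.
(F3): fails — Rca but no z with Rcz and Rza.
(F4): condition met.
Valid on: (F1), (F4).

(F1), (F4)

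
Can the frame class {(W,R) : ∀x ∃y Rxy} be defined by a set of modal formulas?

Definable; □q → ◇q defines it

Yes: it is seriality, defined by the D schema □q → ◇q.
Suppose □q→◇q is valid. At any x set V(q)=W. Then □q at x, so ◇q at x, so x has a successor.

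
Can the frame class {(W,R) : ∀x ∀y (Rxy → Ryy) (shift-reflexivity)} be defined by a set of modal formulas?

Yes — defined by □(□q → q)

This is a Sahlqvist condition; the T□ axiom □(□q → q) defines it.
Suppose □(□q→q) is valid. Take Rxy and set V(q)={w : Ryw}. Then at y, □q holds; since □(□q→q) at x, □q→q at y, so q at y, i.e. Ryy.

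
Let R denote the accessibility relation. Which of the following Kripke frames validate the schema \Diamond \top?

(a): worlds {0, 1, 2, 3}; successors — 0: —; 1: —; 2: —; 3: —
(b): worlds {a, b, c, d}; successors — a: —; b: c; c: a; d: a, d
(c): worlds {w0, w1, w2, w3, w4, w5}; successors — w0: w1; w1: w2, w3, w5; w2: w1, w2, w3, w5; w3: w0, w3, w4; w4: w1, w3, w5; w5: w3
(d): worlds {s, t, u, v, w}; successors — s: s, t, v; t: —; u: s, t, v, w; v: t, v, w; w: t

(c)

The schema corresponds to seriality: \forall x \exists y Rxy.
(a): fails — world 0 has no successor.
(b): fails — world a has no successor.
(c): holds.
(d): fails — world t has no successor.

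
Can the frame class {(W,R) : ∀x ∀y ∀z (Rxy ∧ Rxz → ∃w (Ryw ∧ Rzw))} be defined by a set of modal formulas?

Yes: it is convergence, defined by the .2 schema ◇□q → □◇q.
Suppose ◇□q→□◇q is valid. Take Rxy, Rxz and set V(q)={w : Ryw}. Then □q at y so ◇□q at x, so □◇q at x, so ◇q at z, giving w with Rzw and Ryw.

Definable; ◇□q → □◇q defines it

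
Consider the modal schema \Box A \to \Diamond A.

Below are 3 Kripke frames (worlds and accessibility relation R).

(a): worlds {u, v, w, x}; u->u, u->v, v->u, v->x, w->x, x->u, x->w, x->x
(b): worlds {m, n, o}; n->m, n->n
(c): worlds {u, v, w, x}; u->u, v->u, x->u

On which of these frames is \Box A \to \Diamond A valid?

Frame correspondent (Sahlqvist): \forall x \exists y Rxy — i.e. seriality.
(a): condition met.
(b): fails — world m has no successor.
(c): fails — world w has no successor.

(a)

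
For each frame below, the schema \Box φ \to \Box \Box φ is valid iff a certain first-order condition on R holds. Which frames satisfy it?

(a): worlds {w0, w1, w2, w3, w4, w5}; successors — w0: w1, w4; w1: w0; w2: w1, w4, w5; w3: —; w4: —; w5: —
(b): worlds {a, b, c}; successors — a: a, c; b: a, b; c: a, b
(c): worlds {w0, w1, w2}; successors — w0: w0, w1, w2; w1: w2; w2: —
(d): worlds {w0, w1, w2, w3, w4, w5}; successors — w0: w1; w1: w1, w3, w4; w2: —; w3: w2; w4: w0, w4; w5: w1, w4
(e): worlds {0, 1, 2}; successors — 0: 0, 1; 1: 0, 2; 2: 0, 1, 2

Frame correspondent (Sahlqvist): \forall x \forall y \forall z (Rxy \wedge Ryz \to Rxz) — i.e. transitivity.
(a): fails — Rw1w0 and Rw0w4 but not Rw1w4.
(b): fails — Rba and Rac but not Rbc.
(c): ✓.
(d): fails — Rw1w3 and Rw3w2 but not Rw1w2.
(e): fails — R10 and R01 but not R11.

(c)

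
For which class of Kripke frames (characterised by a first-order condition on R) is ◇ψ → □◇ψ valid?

This schema is the 5 axiom.
It corresponds to the Euclidean property: ∀x ∀y ∀z (Rxy ∧ Rxz → Ryz).

the Euclidean property: ∀x ∀y ∀z (Rxy ∧ Rxz → Ryz)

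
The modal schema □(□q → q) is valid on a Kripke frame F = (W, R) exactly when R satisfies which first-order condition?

Suppose □(□q→q) is valid. Take Rxy and set V(q)={w : Ryw}. Then at y, □q holds; since □(□q→q) at x, □q→q at y, so q at y, i.e. Ryy.

shift-reflexivity: ∀x ∀y (Rxy → Ryy)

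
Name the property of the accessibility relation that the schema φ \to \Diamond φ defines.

This is frame-equivalent to □φ → φ (substitute ¬φ for φ and contrapose).
Suppose □φ→φ is valid. At any x set V(φ)={w : Rxw}. Then □φ holds at x, so φ holds at x, i.e. Rxx.
Conversely, on a frame with reflexivity the schema holds at every world under every valuation.
Frame condition: \forall x Rxx.

reflexivity: \forall x Rxx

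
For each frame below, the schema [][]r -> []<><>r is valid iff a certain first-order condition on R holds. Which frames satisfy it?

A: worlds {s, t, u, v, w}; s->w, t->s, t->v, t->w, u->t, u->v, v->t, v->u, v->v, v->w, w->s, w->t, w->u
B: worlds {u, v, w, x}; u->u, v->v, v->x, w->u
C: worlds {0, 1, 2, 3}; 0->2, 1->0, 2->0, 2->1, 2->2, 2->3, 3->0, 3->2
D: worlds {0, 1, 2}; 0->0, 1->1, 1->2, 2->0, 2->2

A, C, D

This is the axiom for a generalized confluence (Geach) condition; its first-order frame correspondent is forall x forall z (xRz -> exists w (x R^2 w & z R^2 w)).
A: condition met.
B: fails — vRx but no t with vR²t and xR²t.
C: condition met.
D: condition met.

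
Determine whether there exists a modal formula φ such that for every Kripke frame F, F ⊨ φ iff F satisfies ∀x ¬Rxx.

If a class were modally definable it would be closed under surjective bounded morphisms (Goldblatt–Thomason).
The 2-cycle (worlds a,b with a→b→a) is irreflexive, and the map sending every world to a single reflexive point • is a surjective bounded morphism (forth: every edge maps to (•,•); back: every world has a successor). So any modal formula valid on the 2-cycle is also valid on the reflexive point, which is not irreflexive.
So the class is not modally definable.

No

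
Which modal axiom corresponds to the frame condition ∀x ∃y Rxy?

This is seriality; the standard corresponding axiom is D: □s → ◇s.
Suppose □s→◇s is valid. At any x set V(s)=W. Then □s at x, so ◇s at x, so x has a successor.

□s → ◇s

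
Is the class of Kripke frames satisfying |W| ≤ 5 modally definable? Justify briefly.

No

If a class were modally definable it would be closed under disjoint unions (Goldblatt–Thomason).
Any modal formula valid on each of 6 disjoint one-world frames is valid on their disjoint union (validity is preserved under disjoint unions). Each one-world frame has |W|=1≤5, but the union has |W|=6.
So no modal formula (or set of formulas) defines exactly the |W|≤5 frames.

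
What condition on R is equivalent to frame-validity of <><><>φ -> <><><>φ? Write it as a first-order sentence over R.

This is a Sahlqvist (Geach-type) schema ◇^3□^0φ → □^0◇^3φ.
First-order correspondent: forall x forall y (x R^3 y -> exists w (y = w & x R^3 w)).

forall x forall y (x R^3 y -> exists w (y = w & x R^3 w))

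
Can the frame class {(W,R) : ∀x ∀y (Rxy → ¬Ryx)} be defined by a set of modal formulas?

No

Modal frame validity is preserved under surjective bounded morphisms.
The 3-cycle (worlds a,b,c with a→b→c→a) is asymmetric. Mapping every world to a single reflexive point • is a surjective bounded morphism, and the reflexive point is not asymmetric (R•• but asymmetry requires ¬R••).
Hence asymmetry is not modally definable.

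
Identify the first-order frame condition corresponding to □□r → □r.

Density

This schema is the C4 axiom.
It corresponds to density: ∀x ∀y (Rxy → ∃z (Rxz ∧ Rzy)).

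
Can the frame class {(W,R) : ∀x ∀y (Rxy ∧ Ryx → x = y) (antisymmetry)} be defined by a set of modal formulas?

Not definable by any modal formula

Any modally definable frame class is closed under surjective bounded morphisms.
The 6-cycle (worlds w0,w1,w2,w3,w4,w5 with w0→w1→w2→w3→w4→w5→w0) is antisymmetric. Sending even-indexed worlds to s and odd-indexed worlds to t is a surjective bounded morphism onto the two-world frame with s↔t, which is not antisymmetric.
So no modal formula (or set of formulas) defines exactly the antisymmetric frames.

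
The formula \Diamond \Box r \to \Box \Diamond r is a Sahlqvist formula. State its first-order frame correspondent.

This is the .2 axiom.
It corresponds to convergence: \forall x \forall y \forall z (Rxy \wedge Rxz \to \exists w (Ryw \wedge Rzw)).

convergence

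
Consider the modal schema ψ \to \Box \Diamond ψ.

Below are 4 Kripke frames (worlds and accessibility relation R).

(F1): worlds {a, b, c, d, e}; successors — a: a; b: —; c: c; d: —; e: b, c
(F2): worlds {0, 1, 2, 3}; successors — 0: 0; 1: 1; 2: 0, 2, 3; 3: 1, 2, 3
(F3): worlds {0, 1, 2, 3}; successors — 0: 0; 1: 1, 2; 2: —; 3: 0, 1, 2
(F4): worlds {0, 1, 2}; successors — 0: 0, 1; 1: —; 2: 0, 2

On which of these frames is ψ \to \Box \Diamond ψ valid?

none

The schema corresponds to symmetry: \forall x \forall y (Rxy \to Ryx).
(F1): fails — Rec but not Rce.
(F2): fails — R31 but not R13.
(F3): fails — R32 but not R23.
(F4): fails — R01 but not R10.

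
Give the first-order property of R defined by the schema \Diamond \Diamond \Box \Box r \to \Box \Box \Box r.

\forall x \forall y \forall z ((x R^2 y \wedge x R^3 z) \to \exists w (y R^2 w \wedge z = w))

This is a Sahlqvist (Geach-type) schema ◇^2□^2r → □^3◇^0r.
First-order correspondent: \forall x \forall y \forall z ((x R^2 y \wedge x R^3 z) \to \exists w (y R^2 w \wedge z = w)).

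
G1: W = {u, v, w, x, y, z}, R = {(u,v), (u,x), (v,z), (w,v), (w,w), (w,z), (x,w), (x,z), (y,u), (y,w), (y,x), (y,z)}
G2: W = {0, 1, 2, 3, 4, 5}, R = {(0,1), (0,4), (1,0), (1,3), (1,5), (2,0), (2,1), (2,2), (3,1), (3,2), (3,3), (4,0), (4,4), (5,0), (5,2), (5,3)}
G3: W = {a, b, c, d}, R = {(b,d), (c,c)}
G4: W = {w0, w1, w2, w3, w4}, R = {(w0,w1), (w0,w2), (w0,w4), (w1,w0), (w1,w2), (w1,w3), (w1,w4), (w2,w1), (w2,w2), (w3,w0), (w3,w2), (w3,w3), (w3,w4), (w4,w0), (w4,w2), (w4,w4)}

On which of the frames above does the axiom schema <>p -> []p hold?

G3

The schema corresponds to partial functionality: forall x forall y forall z (Rxy & Rxz -> y = z).
G1: fails — u sees both v and x.
G2: fails — 0 sees both 1 and 4.
G3: holds.
G4: fails — w0 sees both w1 and w2.
Valid on: G3.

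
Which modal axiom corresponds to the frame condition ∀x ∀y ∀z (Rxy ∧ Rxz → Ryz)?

This is the Euclidean property; the standard corresponding axiom is 5: ◇ψ → □◇ψ.

◇ψ → □◇ψ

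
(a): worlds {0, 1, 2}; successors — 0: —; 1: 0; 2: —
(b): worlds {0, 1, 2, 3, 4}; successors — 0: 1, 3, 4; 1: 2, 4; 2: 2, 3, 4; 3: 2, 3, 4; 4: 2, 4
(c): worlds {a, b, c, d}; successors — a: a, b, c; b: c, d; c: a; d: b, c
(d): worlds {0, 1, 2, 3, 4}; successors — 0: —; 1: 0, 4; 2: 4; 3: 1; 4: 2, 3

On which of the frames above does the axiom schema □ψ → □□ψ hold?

(a)

The schema corresponds to transitivity: ∀x ∀y ∀z (Rxy ∧ Ryz → Rxz).
(a): condition met.
(b): fails — R12 and R23 but not R13.
(c): fails — Rbc and Rca but not Rba.
(d): fails — R31 and R10 but not R30.
Valid on: (a).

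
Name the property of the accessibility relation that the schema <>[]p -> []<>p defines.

convergence

Suppose ◇□p→□◇p is valid. Take Rxy, Rxz and set V(p)={w : Ryw}. Then □p at y so ◇□p at x, so □◇p at x, so ◇p at z, giving w with Rzw and Ryw.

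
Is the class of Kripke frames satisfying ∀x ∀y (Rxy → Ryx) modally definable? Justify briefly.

Yes, by q → □◇q

The condition is symmetry. A defining modal formula is q → □◇q.
Suppose q→□◇q is valid. Take Rxy and set V(q)={x}. Then q at x, so □◇q at x, so ◇q at y, so some z with Ryz has q; z=x, i.e. Ryx.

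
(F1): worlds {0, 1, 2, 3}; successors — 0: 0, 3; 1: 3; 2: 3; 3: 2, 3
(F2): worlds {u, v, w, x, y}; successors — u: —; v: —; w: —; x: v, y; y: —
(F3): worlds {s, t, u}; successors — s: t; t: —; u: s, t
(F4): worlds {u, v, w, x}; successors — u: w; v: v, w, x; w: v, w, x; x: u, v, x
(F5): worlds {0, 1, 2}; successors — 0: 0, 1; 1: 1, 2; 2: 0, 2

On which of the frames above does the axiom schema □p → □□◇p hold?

(F1), (F2), (F5)

Frame correspondent (Sahlqvist): ∀x ∀z (xR²z → ∃w (xRw ∧ zRw)) — i.e. a generalized confluence (Geach) condition.
(F1): holds.
(F2): holds.
(F3): fails — uR²t but no w with uRw and tRw.
(F4): fails — uR²x but no t with uRt and xRt.
(F5): holds.
Valid on: (F1), (F2), (F5).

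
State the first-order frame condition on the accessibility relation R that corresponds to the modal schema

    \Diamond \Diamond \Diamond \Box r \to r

\forall x \forall y (x R^3 y \to \exists w (yRw \wedge x = w))

This is a Sahlqvist (Geach-type) schema ◇^3□^1r → □^0◇^0r.
Minimal-valuation argument: fix x; take any y with xR^3y and any z with xR^0z. Set V(r) to the set of worlds R-reachable from y in exactly 1 step. Then □^1r holds at y, so the antecedent holds at x; validity forces ◇^0r at z, giving a w with zR^0w and yR^1w.
First-order correspondent: \forall x \forall y (x R^3 y \to \exists w (yRw \wedge x = w)).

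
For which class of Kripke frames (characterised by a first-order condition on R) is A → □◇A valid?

symmetry

Suppose A→□◇A is valid. Take Rxy and set V(A)={x}. Then A at x, so □◇A at x, so ◇A at y, so some z with Ryz has A; z=x, i.e. Ryx.
Conversely, any frame satisfying ∀x ∀y (Rxy → Ryx) validates the schema.
Frame condition: ∀x ∀y (Rxy → Ryx).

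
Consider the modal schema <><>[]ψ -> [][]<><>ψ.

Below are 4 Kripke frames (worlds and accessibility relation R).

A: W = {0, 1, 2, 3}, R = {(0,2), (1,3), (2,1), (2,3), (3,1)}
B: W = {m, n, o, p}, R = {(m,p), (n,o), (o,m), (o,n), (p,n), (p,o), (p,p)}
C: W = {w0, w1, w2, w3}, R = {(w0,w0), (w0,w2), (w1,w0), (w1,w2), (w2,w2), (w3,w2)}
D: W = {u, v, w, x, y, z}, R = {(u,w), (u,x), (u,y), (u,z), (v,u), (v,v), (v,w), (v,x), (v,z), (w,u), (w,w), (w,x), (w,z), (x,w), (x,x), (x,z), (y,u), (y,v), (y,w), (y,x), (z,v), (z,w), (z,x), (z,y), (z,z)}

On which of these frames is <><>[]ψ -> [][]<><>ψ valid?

C, D

This is the axiom for a generalized confluence (Geach) condition; its first-order frame correspondent is forall x forall y forall z ((x R^2 y & x R^2 z) -> exists w (yRw & z R^2 w)).
A: fails — 0R²1, 0R²1 but no w with 1Rw and 1R²w.
B: fails — mR²n, mR²n but no w with nRw and nR²w.
C: satisfies the condition.
D: satisfies the condition.
Valid on: C, D.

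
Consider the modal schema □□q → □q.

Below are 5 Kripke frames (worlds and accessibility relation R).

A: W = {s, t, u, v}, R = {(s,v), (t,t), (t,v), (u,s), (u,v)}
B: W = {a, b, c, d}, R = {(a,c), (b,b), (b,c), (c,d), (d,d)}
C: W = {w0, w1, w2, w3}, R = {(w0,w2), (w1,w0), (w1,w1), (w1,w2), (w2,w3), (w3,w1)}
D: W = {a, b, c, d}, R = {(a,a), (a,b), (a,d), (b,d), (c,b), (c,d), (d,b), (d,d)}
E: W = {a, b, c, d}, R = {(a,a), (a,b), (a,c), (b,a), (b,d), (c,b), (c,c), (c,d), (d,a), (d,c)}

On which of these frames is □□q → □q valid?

D

This is the axiom for density; its first-order frame correspondent is ∀x ∀y (Rxy → ∃z (Rxz ∧ Rzy)).
A: fails — Rus but no z with Ruz and Rzs.
B: fails — Rac but no z with Raz and Rzc.
C: fails — Rw0w2 but no z with Rw0z and Rzw2.
D: ✓.
E: fails — Rbd but no z with Rbz and Rzd.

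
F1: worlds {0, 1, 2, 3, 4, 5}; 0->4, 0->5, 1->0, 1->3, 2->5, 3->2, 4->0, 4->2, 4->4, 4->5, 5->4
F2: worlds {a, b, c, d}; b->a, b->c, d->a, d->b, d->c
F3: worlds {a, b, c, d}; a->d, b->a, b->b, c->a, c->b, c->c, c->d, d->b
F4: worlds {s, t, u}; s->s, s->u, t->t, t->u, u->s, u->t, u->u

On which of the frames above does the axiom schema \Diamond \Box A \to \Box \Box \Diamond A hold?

F4

This is the axiom for a generalized confluence (Geach) condition; its first-order frame correspondent is \forall x \forall y \forall z ((xRy \wedge x R^2 z) \to \exists w (yRw \wedge zRw)).
F1: fails — 0R5, 0R²2 but no w with 5Rw and 2Rw.
F2: fails — dRa, dR²a but no w with aRw and aRw.
F3: fails — bRa, bR²b but no w with aRw and bRw.
F4: ✓.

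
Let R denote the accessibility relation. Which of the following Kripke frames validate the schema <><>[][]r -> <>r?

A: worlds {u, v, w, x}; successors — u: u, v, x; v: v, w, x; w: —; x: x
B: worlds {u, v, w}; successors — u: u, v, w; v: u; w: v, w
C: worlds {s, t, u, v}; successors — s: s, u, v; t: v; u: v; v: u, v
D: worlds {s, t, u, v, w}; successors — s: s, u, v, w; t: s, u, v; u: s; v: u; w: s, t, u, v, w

Frame correspondent (Sahlqvist): forall x forall y (x R^2 y -> exists w (y R^2 w & xRw)) — i.e. a generalized confluence (Geach) condition.
A: fails — uR²w but no t with wR²t and uRt.
B: holds.
C: holds.
D: holds.

B, C, D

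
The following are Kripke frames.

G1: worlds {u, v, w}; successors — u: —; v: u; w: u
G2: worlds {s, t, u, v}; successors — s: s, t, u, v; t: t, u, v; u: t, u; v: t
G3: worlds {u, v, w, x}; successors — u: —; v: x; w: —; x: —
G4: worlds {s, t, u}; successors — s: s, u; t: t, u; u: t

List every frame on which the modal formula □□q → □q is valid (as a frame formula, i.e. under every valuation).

This is the axiom for density; its first-order frame correspondent is ∀x ∀y (Rxy → ∃z (Rxz ∧ Rzy)).
G1: fails — Rvu but no z with Rvz and Rzu.
G2: ✓.
G3: fails — Rvx but no z with Rvz and Rzx.
G4: ✓.
Valid on: G2, G4.

G2, G4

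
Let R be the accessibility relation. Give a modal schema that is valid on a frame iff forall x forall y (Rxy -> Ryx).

A defining formula is r → □◇r (the B axiom).
Suppose r→□◇r is valid. Take Rxy and set V(r)={x}. Then r at x, so □◇r at x, so ◇r at y, so some z with Ryz has r; z=x, i.e. Ryx.

r → □◇r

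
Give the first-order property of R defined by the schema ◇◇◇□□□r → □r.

This is a Sahlqvist (Geach-type) schema ◇^3□^3r → □^1◇^0r.
Minimal-valuation argument: fix x; take any y with xR^3y and any z with xR^1z. Set V(r) to the set of worlds R-reachable from y in exactly 3 steps. Then □^3r holds at y, so the antecedent holds at x; validity forces ◇^0r at z, giving a w with zR^0w and yR^3w.
First-order correspondent: ∀x ∀y ∀z ((xR³y ∧ xRz) → ∃w (yR³w ∧ z = w)).

∀x ∀y ∀z ((xR³y ∧ xRz) → ∃w (yR³w ∧ z = w))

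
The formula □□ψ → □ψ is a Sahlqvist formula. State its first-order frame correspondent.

This is the C4 axiom.
It corresponds to density: ∀x ∀y (Rxy → ∃z (Rxz ∧ Rzy)).

density: ∀x ∀y (Rxy → ∃z (Rxz ∧ Rzy))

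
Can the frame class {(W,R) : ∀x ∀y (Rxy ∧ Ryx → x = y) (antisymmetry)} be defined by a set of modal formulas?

Not definable by any modal formula

If a class were modally definable it would be closed under surjective bounded morphisms (Goldblatt–Thomason).
The 8-cycle (worlds w0,w1,w2,w3,w4,w5,w6,w7 with w0→w1→w2→w3→w4→w5→w6→w7→w0) is antisymmetric. Sending even-indexed worlds to • and odd-indexed worlds to ∘ is a surjective bounded morphism onto the two-world frame with •↔∘, which is not antisymmetric.
Hence antisymmetry is not modally definable.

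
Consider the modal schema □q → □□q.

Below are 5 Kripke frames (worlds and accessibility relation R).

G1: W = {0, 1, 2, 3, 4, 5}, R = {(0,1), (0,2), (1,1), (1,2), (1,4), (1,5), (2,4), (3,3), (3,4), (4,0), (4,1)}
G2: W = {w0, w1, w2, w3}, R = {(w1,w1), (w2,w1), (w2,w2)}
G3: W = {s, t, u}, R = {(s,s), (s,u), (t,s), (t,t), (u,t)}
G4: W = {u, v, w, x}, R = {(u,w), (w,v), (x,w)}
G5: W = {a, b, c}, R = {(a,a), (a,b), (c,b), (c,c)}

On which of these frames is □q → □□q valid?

G2, G5

The schema corresponds to transitivity: ∀x ∀y ∀z (Rxy ∧ Ryz → Rxz).
G1: fails — R34 and R40 but not R30.
G2: satisfies the condition.
G3: fails — Rut and Rts but not Rus.
G4: fails — Rxw and Rwv but not Rxv.
G5: satisfies the condition.
Valid on: G2, G5.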